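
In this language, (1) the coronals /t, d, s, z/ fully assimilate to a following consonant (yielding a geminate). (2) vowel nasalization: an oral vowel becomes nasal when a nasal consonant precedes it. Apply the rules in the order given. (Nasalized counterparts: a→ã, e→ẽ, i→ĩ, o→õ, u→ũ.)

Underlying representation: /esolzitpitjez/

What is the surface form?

Rule 1: /t/ before /p/ → [p] (total assimilation)
Rule 1: /t/ before /j/ → [j] (total assimilation)
After rule 1: esolzippijjez
Rule 2: no segment meets the rule's conditions; no change.

[esolzippijjez]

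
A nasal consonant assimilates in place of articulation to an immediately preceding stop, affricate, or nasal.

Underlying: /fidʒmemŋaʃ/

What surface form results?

/m/ after /dʒ/ (palatal) → [ɲ]
/ŋ/ after /m/ (labial) → [m]

[fidʒɲemmaʃ]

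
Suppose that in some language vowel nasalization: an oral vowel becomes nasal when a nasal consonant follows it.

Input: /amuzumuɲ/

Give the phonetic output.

/a/ before nasal /m/ → [ã]
/u/ before nasal /m/ → [ũ]
/u/ before nasal /ɲ/ → [ũ]

[ãmuzũmũɲ]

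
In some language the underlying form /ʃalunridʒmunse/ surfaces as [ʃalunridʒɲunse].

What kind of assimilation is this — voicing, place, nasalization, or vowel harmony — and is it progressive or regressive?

place assimilation, progressive

/m/→[ɲ].
Each target copies a feature from the preceding segment, so the direction is progressive.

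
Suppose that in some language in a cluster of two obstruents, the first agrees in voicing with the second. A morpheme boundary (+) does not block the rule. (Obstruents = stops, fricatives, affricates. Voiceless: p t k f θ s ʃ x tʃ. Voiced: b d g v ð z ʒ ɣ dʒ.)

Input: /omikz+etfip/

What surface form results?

/k/ before /z/ (voiced) → [g]

[omigz+etfip]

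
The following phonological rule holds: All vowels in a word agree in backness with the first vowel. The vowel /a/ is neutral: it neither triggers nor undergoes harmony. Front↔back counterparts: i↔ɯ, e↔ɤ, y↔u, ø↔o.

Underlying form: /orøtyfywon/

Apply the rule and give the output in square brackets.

[orotufuwon]

/ø/ harmonizes with /o/ ([+back]) → [o]
/y/ harmonizes with /o/ ([+back]) → [u]
/y/ harmonizes with /o/ ([+back]) → [u]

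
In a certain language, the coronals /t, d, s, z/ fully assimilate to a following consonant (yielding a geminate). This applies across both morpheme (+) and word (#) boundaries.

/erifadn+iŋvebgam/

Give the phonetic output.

/d/ before /n/ → [n] (total assimilation)

[erifann+iŋvebgam]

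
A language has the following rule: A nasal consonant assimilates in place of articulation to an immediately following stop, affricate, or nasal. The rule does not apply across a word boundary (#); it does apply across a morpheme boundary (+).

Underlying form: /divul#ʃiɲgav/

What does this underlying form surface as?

/ɲ/ before /g/ (velar) → [ŋ]

[divul#ʃiŋgav]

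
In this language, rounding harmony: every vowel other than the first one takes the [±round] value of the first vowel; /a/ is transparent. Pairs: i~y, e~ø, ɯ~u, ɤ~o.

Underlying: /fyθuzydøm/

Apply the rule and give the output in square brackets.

[fyθuzydøm]

no segment meets the rule's conditions; no change.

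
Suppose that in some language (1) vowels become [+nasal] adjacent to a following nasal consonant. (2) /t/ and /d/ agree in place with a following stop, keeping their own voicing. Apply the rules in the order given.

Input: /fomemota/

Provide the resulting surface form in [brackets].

[fõmẽmota]

Rule 1: /o/ before nasal /m/ → [õ]
Rule 1: /e/ before nasal /m/ → [ẽ]
After rule 1: fõmẽmota
Rule 2: no segment meets the rule's conditions; no change.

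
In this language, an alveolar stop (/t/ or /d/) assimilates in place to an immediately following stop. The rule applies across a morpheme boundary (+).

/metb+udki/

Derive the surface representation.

[mepb+ugki]

/t/ before /b/ (labial) → [p]
/d/ before /k/ (velar) → [g]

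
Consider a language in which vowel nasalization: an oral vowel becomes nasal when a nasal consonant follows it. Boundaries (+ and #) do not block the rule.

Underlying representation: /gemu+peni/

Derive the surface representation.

[gẽmu+pẽni]

/e/ before nasal /m/ → [ẽ]
/e/ before nasal /n/ → [ẽ]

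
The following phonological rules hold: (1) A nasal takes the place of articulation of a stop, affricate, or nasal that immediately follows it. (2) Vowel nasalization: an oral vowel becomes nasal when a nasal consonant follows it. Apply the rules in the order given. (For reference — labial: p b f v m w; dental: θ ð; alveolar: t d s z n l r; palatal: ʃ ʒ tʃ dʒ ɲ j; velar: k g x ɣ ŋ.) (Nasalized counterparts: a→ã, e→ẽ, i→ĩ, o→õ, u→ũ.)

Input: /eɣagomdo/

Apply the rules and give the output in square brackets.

[eɣagõndo]

Rule 1: /m/ before /d/ (alveolar) → [n]
After rule 1: eɣagondo
Rule 2: /o/ before nasal /n/ → [õ]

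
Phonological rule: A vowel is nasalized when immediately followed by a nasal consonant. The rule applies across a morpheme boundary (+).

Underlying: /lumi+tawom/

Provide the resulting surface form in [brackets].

/u/ before nasal /m/ → [ũ]
/o/ before nasal /m/ → [õ]

[lũmi+tawõm]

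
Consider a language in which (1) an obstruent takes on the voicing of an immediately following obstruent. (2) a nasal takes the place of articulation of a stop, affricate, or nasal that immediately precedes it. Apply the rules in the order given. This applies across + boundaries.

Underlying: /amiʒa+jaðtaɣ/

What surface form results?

Rule 1: /ð/ before /t/ (voiceless) → [θ]
After rule 1: amiʒa+jaθtaɣ
Rule 2: no segment meets the rule's conditions; no change.

[amiʒa+jaθtaɣ]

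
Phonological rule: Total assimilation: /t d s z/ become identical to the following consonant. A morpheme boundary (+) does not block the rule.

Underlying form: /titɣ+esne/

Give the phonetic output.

/t/ before /ɣ/ → [ɣ] (total assimilation)
/s/ before /n/ → [n] (total assimilation)

[tiɣɣ+enne]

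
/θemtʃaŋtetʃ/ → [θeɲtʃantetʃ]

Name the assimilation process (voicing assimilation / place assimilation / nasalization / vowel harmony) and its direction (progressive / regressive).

place assimilation, regressive

/m/→[ɲ] /ŋ/→[n].
Each target copies a feature from the following segment, so the direction is regressive.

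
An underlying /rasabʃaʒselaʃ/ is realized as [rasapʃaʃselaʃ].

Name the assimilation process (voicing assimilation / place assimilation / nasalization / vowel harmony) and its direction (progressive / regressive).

/b/→[p] /ʒ/→[ʃ].
Each target copies a feature from the following segment, so the direction is regressive.

voicing assimilation, regressive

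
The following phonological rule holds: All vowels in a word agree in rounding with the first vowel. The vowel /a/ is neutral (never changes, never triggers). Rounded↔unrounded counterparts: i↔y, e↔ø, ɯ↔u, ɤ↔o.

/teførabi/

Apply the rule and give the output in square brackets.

/ø/ harmonizes with /e/ ([-round]) → [e]

[teferabi]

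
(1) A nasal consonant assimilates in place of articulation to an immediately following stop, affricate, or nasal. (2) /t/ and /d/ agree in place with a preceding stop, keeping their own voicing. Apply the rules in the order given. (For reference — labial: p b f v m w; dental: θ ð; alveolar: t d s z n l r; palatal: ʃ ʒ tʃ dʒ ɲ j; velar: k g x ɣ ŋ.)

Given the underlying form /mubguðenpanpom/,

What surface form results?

Rule 1: /n/ before /p/ (labial) → [m]
Rule 1: /n/ before /p/ (labial) → [m]
After rule 1: mubguðempampom
Rule 2: no segment meets the rule's conditions; no change.

[mubguðempampom]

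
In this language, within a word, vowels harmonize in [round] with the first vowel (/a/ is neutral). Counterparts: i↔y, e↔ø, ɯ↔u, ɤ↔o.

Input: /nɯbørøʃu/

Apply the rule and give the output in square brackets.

[nɯbereʃɯ]

/ø/ harmonizes with /ɯ/ ([-round]) → [e]
/ø/ harmonizes with /ɯ/ ([-round]) → [e]
/u/ harmonizes with /ɯ/ ([-round]) → [ɯ]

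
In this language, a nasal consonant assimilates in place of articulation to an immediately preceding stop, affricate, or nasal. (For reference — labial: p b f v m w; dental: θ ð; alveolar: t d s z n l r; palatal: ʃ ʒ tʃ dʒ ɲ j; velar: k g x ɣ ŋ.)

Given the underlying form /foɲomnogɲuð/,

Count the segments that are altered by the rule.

/n/ after /m/ (labial) → [m]
/ɲ/ after /g/ (velar) → [ŋ]
2 segments change.

2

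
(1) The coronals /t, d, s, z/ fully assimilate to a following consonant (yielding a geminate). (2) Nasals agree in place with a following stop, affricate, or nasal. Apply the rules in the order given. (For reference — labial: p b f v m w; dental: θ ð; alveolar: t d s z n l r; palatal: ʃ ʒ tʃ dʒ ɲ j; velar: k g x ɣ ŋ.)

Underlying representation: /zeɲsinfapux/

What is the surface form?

[zeɲsinfapux]

Rule 1: no segment meets the rule's conditions; no change.
After rule 1: zeɲsinfapux
Rule 2: no segment meets the rule's conditions; no change.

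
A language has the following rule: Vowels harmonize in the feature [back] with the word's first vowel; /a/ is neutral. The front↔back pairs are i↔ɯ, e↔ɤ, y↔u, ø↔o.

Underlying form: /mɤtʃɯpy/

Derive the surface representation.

[mɤtʃɯpu]

/y/ harmonizes with /ɤ/ ([+back]) → [u]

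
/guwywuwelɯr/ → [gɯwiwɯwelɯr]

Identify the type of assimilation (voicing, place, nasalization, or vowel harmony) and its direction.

/u/→[ɯ] /y/→[i] /u/→[ɯ].
Vowels agree with the last vowel, so the harmony is regressive.

vowel harmony, regressive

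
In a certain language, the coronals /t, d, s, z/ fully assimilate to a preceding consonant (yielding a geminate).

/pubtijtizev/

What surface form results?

/t/ after /b/ → [b] (total assimilation)
/t/ after /j/ → [j] (total assimilation)

[pubbijjizev]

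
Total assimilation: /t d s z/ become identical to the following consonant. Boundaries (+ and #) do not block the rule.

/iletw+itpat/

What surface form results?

/t/ before /w/ → [w] (total assimilation)
/t/ before /p/ → [p] (total assimilation)

[ileww+ippat]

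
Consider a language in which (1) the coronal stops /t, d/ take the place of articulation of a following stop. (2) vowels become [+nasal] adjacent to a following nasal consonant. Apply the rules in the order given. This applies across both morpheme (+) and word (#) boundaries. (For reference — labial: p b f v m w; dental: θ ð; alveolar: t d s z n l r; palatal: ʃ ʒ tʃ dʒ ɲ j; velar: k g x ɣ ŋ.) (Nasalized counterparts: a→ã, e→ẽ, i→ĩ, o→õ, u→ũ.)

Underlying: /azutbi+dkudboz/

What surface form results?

[azupbi+gkubboz]

Rule 1: /t/ before /b/ (labial) → [p]
Rule 1: /d/ before /k/ (velar) → [g]
Rule 1: /d/ before /b/ (labial) → [b]
After rule 1: azupbi+gkubboz
Rule 2: no segment meets the rule's conditions; no change.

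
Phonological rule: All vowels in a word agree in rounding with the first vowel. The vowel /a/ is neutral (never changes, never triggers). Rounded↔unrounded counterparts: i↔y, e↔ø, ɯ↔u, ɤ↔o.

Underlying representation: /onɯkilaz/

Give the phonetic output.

[onukylaz]

/ɯ/ harmonizes with /o/ ([+round]) → [u]
/i/ harmonizes with /o/ ([+round]) → [y]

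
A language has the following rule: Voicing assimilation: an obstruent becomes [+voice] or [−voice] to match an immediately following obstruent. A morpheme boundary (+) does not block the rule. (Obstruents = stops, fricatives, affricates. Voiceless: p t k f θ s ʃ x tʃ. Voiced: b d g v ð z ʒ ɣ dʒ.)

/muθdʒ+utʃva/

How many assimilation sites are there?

/θ/ before /dʒ/ (voiced) → [ð]
/tʃ/ before /v/ (voiced) → [dʒ]
2 segments change.

2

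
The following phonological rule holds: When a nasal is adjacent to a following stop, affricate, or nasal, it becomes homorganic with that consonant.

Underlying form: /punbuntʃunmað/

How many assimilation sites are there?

/n/ before /b/ (labial) → [m]
/n/ before /tʃ/ (palatal) → [ɲ]
/n/ before /m/ (labial) → [m]
3 segments change.

3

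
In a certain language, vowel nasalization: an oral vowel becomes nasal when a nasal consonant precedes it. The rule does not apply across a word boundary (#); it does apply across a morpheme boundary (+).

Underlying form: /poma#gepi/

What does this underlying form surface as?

/a/ after nasal /m/ → [ã]

[pomã#gepi]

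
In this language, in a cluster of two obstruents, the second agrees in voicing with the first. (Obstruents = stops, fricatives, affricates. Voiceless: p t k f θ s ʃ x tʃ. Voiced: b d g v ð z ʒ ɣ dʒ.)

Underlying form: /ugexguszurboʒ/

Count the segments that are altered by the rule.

2

/g/ after /x/ (voiceless) → [k]
/z/ after /s/ (voiceless) → [s]
2 segments change.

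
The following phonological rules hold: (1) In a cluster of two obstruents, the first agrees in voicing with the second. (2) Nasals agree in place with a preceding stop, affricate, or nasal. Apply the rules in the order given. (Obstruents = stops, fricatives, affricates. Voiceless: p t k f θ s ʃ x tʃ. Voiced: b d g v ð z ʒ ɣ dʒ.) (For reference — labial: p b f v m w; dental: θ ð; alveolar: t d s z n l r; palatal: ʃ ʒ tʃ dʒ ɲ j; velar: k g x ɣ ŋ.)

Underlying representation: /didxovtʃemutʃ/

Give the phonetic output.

[ditxoftʃemutʃ]

Rule 1: /d/ before /x/ (voiceless) → [t]
Rule 1: /v/ before /tʃ/ (voiceless) → [f]
After rule 1: ditxoftʃemutʃ
Rule 2: no segment meets the rule's conditions; no change.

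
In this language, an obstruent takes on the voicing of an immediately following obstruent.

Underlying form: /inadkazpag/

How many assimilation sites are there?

2

/d/ before /k/ (voiceless) → [t]
/z/ before /p/ (voiceless) → [s]
2 segments change.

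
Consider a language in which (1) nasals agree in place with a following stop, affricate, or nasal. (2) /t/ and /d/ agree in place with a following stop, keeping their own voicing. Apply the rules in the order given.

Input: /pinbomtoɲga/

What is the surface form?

[pimbontoŋga]

Rule 1: /n/ before /b/ (labial) → [m]
Rule 1: /m/ before /t/ (alveolar) → [n]
Rule 1: /ɲ/ before /g/ (velar) → [ŋ]
After rule 1: pimbontoŋga
Rule 2: no segment meets the rule's conditions; no change.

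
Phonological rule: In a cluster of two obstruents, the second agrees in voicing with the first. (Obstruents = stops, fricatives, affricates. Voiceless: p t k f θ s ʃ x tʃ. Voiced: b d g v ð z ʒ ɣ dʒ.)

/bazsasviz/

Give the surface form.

/s/ after /z/ (voiced) → [z]
/v/ after /s/ (voiceless) → [f]

[bazzasfiz]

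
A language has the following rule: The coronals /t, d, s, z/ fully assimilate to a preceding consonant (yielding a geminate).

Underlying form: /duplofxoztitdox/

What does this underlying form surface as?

[duplofxozzittox]

/t/ after /z/ → [z] (total assimilation)
/d/ after /t/ → [t] (total assimilation)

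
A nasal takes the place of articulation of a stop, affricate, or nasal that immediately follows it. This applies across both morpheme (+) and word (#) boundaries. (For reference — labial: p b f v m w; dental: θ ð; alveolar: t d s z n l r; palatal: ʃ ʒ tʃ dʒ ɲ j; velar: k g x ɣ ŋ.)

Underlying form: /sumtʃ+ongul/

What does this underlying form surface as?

/m/ before /tʃ/ (palatal) → [ɲ]
/n/ before /g/ (velar) → [ŋ]

[suɲtʃ+oŋgul]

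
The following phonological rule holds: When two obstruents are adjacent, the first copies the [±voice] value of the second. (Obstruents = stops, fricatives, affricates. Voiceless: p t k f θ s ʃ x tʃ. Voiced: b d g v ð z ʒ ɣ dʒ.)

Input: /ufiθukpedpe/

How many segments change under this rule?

1

/d/ before /p/ (voiceless) → [t]
1 segment changes.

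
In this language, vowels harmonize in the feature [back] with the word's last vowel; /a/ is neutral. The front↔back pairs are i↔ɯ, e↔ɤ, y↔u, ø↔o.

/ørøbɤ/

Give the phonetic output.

/ø/ harmonizes with /ɤ/ ([+back]) → [o]
/ø/ harmonizes with /ɤ/ ([+back]) → [o]

[orobɤ]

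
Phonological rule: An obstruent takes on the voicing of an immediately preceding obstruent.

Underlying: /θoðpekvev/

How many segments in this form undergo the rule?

/p/ after /ð/ (voiced) → [b]
/v/ after /k/ (voiceless) → [f]
2 segments change.

2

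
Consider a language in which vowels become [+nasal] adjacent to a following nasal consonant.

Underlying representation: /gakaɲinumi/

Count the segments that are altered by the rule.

3

/a/ before nasal /ɲ/ → [ã]
/i/ before nasal /n/ → [ĩ]
/u/ before nasal /m/ → [ũ]
3 segments change.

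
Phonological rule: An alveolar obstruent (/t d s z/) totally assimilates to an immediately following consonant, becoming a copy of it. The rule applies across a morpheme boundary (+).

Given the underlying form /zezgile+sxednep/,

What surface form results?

/z/ before /g/ → [g] (total assimilation)
/s/ before /x/ → [x] (total assimilation)
/d/ before /n/ → [n] (total assimilation)

[zeggile+xxennep]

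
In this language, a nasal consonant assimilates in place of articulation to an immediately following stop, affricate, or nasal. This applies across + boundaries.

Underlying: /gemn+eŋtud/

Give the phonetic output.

/m/ before /n/ (alveolar) → [n]
/ŋ/ before /t/ (alveolar) → [n]

[genn+entud]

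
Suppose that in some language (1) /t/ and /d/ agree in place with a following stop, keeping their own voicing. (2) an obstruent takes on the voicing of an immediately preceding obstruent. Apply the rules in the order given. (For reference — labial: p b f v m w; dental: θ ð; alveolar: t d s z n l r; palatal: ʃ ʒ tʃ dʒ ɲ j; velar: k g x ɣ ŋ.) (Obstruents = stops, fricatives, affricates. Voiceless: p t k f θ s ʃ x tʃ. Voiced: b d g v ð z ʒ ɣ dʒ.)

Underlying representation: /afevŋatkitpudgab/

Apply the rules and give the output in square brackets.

Rule 1: /t/ before /k/ (velar) → [k]
Rule 1: /t/ before /p/ (labial) → [p]
Rule 1: /d/ before /g/ (velar) → [g]
After rule 1: afevŋakkippuggab
Rule 2: no segment meets the rule's conditions; no change.

[afevŋakkippuggab]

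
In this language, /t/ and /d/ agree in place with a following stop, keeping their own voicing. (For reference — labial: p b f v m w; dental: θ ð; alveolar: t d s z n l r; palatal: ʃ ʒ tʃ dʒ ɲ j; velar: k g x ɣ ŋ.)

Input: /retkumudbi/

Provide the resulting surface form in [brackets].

[rekkumubbi]

/t/ before /k/ (velar) → [k]
/d/ before /b/ (labial) → [b]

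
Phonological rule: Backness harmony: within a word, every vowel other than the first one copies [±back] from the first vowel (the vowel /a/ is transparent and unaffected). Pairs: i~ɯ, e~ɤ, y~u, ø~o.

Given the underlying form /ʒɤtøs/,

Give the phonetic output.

[ʒɤtos]

/ø/ harmonizes with /ɤ/ ([+back]) → [o]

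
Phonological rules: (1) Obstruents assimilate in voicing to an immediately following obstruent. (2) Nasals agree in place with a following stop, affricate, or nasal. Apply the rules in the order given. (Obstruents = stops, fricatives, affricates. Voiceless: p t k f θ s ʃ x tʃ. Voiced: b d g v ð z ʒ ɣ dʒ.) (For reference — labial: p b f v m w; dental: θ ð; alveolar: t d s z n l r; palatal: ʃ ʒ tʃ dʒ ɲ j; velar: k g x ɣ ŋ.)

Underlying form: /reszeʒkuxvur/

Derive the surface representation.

[rezzeʃkuɣvur]

Rule 1: /s/ before /z/ (voiced) → [z]
Rule 1: /ʒ/ before /k/ (voiceless) → [ʃ]
Rule 1: /x/ before /v/ (voiced) → [ɣ]
After rule 1: rezzeʃkuɣvur
Rule 2: no segment meets the rule's conditions; no change.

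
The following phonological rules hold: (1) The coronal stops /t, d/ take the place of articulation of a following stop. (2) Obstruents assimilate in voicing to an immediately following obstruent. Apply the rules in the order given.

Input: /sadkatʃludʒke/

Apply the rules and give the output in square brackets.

[sakkatʃlutʃke]

Rule 1: /d/ before /k/ (velar) → [g]
After rule 1: sagkatʃludʒke
Rule 2: /g/ before /k/ (voiceless) → [k]
Rule 2: /dʒ/ before /k/ (voiceless) → [tʃ]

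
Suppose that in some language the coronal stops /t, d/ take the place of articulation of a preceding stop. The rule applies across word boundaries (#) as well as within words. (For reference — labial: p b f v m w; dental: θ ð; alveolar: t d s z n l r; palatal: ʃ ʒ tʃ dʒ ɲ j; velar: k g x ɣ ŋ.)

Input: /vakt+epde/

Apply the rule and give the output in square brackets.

/t/ after /k/ (velar) → [k]
/d/ after /p/ (labial) → [b]

[vakk+epbe]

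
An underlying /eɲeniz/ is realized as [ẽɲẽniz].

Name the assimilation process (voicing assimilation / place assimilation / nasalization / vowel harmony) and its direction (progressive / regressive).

/e/→[ẽ] /e/→[ẽ].
Each target copies a feature from the following segment, so the direction is regressive.

nasalization, regressive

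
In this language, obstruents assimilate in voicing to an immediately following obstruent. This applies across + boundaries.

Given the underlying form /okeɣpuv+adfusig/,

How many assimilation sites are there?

2

/ɣ/ before /p/ (voiceless) → [x]
/d/ before /f/ (voiceless) → [t]
2 segments change.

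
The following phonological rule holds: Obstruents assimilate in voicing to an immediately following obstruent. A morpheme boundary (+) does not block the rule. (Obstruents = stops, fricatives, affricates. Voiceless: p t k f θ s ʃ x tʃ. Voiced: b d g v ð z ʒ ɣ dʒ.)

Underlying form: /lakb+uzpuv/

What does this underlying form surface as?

[lagb+uspuv]

/k/ before /b/ (voiced) → [g]
/z/ before /p/ (voiceless) → [s]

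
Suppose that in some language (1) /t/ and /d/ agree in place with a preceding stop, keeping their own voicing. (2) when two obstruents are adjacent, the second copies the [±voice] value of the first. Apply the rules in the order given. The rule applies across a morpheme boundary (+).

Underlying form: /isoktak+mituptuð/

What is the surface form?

Rule 1: /t/ after /k/ (velar) → [k]
Rule 1: /t/ after /p/ (labial) → [p]
After rule 1: isokkak+mituppuð
Rule 2: no segment meets the rule's conditions; no change.

[isokkak+mituppuð]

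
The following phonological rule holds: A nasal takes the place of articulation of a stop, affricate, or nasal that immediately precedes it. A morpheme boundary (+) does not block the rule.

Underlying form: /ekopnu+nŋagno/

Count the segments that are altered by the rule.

/n/ after /p/ (labial) → [m]
/ŋ/ after /n/ (alveolar) → [n]
/n/ after /g/ (velar) → [ŋ]
3 segments change.

3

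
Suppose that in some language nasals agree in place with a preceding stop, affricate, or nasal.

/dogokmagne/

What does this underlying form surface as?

/m/ after /k/ (velar) → [ŋ]
/n/ after /g/ (velar) → [ŋ]

[dogokŋagŋe]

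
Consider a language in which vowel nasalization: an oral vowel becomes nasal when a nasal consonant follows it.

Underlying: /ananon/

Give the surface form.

/a/ before nasal /n/ → [ã]
/a/ before nasal /n/ → [ã]
/o/ before nasal /n/ → [õ]

[ãnãnõn]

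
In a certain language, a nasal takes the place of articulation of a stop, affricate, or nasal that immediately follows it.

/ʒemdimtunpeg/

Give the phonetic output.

[ʒendintumpeg]

/m/ before /d/ (alveolar) → [n]
/m/ before /t/ (alveolar) → [n]
/n/ before /p/ (labial) → [m]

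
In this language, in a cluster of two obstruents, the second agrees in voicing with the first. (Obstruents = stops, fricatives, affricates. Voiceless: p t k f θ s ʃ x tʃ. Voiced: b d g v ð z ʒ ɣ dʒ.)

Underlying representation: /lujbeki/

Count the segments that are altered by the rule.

No segment meets the rule's conditions.

0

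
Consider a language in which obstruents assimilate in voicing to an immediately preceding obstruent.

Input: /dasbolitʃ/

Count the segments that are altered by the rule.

/b/ after /s/ (voiceless) → [p]
1 segment changes.

1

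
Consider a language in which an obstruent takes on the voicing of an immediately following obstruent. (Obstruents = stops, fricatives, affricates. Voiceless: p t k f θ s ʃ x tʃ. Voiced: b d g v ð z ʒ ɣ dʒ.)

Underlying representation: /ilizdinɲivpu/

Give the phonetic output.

/v/ before /p/ (voiceless) → [f]

[ilizdinɲifpu]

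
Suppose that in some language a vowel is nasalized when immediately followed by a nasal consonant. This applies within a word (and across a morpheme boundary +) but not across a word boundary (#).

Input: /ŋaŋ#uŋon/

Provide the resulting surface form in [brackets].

/a/ before nasal /ŋ/ → [ã]
/u/ before nasal /ŋ/ → [ũ]
/o/ before nasal /n/ → [õ]

[ŋãŋ#ũŋõn]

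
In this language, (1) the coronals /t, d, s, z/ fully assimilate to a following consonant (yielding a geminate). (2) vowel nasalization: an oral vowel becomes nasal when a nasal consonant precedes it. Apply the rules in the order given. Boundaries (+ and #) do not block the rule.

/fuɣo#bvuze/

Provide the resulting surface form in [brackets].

[fuɣo#bvuze]

Rule 1: no segment meets the rule's conditions; no change.
After rule 1: fuɣo#bvuze
Rule 2: no segment meets the rule's conditions; no change.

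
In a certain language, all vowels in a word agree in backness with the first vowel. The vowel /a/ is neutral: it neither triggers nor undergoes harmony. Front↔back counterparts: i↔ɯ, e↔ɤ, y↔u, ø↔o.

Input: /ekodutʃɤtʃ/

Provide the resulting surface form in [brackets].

[ekødytʃetʃ]

/o/ harmonizes with /e/ ([-back]) → [ø]
/u/ harmonizes with /e/ ([-back]) → [y]
/ɤ/ harmonizes with /e/ ([-back]) → [e]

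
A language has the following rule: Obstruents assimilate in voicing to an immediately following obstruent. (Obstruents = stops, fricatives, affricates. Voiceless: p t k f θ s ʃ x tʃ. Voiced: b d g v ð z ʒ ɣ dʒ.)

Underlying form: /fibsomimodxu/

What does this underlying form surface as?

/b/ before /s/ (voiceless) → [p]
/d/ before /x/ (voiceless) → [t]

[fipsomimotxu]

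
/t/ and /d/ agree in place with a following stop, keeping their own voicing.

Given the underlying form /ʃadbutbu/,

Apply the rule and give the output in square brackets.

/d/ before /b/ (labial) → [b]
/t/ before /b/ (labial) → [p]

[ʃabbupbu]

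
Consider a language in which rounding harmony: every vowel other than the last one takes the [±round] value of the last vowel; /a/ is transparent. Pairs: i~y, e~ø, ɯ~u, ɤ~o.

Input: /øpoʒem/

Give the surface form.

[epɤʒem]

/ø/ harmonizes with /e/ ([-round]) → [e]
/o/ harmonizes with /e/ ([-round]) → [ɤ]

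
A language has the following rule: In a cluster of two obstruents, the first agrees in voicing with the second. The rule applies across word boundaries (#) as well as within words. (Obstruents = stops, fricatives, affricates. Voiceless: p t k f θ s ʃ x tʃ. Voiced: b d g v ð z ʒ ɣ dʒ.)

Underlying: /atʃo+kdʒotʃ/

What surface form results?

[atʃo+gdʒotʃ]

/k/ before /dʒ/ (voiced) → [g]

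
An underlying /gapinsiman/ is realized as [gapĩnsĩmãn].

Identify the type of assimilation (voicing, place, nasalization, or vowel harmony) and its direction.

nasalization, regressive

/i/→[ĩ] /i/→[ĩ] /a/→[ã].
Each target copies a feature from the following segment, so the direction is regressive.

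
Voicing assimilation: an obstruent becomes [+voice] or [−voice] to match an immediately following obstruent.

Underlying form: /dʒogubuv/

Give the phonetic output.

[dʒogubuv]

no segment meets the rule's conditions; no change.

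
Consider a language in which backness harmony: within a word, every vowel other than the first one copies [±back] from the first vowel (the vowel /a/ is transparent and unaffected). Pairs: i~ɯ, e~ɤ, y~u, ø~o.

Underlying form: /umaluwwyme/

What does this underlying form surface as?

[umaluwwumɤ]

/y/ harmonizes with /u/ ([+back]) → [u]
/e/ harmonizes with /u/ ([+back]) → [ɤ]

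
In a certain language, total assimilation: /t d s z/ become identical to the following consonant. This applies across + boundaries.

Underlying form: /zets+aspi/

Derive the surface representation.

[zess+appi]

/t/ before /s/ → [s] (total assimilation)
/s/ before /p/ → [p] (total assimilation)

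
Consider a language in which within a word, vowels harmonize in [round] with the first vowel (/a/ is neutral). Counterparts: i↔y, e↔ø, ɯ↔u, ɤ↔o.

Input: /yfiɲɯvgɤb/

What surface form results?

[yfyɲuvgob]

/i/ harmonizes with /y/ ([+round]) → [y]
/ɯ/ harmonizes with /y/ ([+round]) → [u]
/ɤ/ harmonizes with /y/ ([+round]) → [o]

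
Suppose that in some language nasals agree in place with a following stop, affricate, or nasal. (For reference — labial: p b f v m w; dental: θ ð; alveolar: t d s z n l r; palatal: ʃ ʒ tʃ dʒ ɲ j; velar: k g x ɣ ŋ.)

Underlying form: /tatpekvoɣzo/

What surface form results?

no segment meets the rule's conditions; no change.

[tatpekvoɣzo]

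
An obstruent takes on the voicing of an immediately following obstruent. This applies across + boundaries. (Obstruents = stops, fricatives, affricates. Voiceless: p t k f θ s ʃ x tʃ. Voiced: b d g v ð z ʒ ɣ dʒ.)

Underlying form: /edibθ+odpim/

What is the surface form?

/b/ before /θ/ (voiceless) → [p]
/d/ before /p/ (voiceless) → [t]

[edipθ+otpim]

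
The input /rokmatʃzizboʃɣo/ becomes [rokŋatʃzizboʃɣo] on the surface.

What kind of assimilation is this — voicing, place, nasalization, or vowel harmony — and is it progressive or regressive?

/m/→[ŋ].
Each target copies a feature from the preceding segment, so the direction is progressive.

place assimilation, progressive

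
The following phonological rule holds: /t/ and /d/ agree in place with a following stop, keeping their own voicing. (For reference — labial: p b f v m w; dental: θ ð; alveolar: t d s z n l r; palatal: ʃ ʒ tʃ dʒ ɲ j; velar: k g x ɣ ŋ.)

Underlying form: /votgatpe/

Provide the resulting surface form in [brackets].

/t/ before /g/ (velar) → [k]
/t/ before /p/ (labial) → [p]

[vokgappe]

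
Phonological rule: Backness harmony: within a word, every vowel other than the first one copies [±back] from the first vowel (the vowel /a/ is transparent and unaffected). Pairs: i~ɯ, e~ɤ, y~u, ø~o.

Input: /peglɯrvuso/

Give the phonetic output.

[peglirvysø]

/ɯ/ harmonizes with /e/ ([-back]) → [i]
/u/ harmonizes with /e/ ([-back]) → [y]
/o/ harmonizes with /e/ ([-back]) → [ø]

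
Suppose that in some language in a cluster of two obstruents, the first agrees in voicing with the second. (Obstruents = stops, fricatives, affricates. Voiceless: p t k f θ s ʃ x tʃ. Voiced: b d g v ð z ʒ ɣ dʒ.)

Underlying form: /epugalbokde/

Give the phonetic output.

[epugalbogde]

/k/ before /d/ (voiced) → [g]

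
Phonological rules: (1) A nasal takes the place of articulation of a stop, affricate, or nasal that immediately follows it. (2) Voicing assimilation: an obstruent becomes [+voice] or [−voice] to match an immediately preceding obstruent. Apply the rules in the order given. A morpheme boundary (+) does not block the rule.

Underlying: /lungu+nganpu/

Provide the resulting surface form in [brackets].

[luŋgu+ŋgampu]

Rule 1: /n/ before /g/ (velar) → [ŋ]
Rule 1: /n/ before /g/ (velar) → [ŋ]
Rule 1: /n/ before /p/ (labial) → [m]
After rule 1: luŋgu+ŋgampu
Rule 2: no segment meets the rule's conditions; no change.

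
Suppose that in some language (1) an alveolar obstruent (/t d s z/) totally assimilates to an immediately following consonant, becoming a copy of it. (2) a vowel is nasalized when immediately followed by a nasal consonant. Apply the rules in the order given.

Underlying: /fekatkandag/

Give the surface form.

[fekakkãndag]

Rule 1: /t/ before /k/ → [k] (total assimilation)
After rule 1: fekakkandag
Rule 2: /a/ before nasal /n/ → [ã]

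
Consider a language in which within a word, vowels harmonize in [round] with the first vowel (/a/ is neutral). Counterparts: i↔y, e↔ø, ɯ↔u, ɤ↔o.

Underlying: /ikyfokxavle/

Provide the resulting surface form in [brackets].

/y/ harmonizes with /i/ ([-round]) → [i]
/o/ harmonizes with /i/ ([-round]) → [ɤ]

[ikifɤkxavle]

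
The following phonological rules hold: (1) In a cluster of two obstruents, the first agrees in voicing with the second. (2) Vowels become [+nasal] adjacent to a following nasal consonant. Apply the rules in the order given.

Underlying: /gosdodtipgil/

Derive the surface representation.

Rule 1: /s/ before /d/ (voiced) → [z]
Rule 1: /d/ before /t/ (voiceless) → [t]
Rule 1: /p/ before /g/ (voiced) → [b]
After rule 1: gozdottibgil
Rule 2: no segment meets the rule's conditions; no change.

[gozdottibgil]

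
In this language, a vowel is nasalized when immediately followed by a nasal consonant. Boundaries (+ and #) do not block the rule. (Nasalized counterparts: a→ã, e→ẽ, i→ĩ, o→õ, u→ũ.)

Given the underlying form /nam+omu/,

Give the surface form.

/a/ before nasal /m/ → [ã]
/o/ before nasal /m/ → [õ]

[nãm+õmu]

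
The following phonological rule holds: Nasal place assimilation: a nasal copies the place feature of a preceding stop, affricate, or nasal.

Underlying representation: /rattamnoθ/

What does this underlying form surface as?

[rattammoθ]

/n/ after /m/ (labial) → [m]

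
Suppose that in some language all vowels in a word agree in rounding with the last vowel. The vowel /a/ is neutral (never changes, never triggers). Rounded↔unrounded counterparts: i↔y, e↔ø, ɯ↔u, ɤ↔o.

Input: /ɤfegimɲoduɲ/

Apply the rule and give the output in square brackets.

[oføgymɲoduɲ]

/ɤ/ harmonizes with /u/ ([+round]) → [o]
/e/ harmonizes with /u/ ([+round]) → [ø]
/i/ harmonizes with /u/ ([+round]) → [y]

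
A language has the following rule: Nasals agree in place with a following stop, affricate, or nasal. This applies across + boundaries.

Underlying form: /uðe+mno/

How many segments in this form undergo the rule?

/m/ before /n/ (alveolar) → [n]
1 segment changes.

1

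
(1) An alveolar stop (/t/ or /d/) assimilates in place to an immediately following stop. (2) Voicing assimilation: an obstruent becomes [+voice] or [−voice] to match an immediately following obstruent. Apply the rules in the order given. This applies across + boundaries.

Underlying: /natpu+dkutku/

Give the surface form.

Rule 1: /t/ before /p/ (labial) → [p]
Rule 1: /d/ before /k/ (velar) → [g]
Rule 1: /t/ before /k/ (velar) → [k]
After rule 1: nappu+gkukku
Rule 2: /g/ before /k/ (voiceless) → [k]

[nappu+kkukku]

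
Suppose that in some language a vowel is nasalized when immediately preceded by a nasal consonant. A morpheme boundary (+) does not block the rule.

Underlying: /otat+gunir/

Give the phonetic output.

/i/ after nasal /n/ → [ĩ]

[otat+gunĩr]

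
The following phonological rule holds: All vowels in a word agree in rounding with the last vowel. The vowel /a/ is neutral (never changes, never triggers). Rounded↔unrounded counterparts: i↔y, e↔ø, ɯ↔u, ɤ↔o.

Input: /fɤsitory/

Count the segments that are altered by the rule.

2

/ɤ/ harmonizes with /y/ ([+round]) → [o]
/i/ harmonizes with /y/ ([+round]) → [y]
2 segments change.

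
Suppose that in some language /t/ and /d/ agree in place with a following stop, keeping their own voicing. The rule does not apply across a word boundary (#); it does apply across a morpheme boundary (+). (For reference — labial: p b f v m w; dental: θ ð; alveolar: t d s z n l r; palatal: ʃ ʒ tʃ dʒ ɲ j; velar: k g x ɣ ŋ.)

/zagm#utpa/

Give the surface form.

/t/ before /p/ (labial) → [p]

[zagm#uppa]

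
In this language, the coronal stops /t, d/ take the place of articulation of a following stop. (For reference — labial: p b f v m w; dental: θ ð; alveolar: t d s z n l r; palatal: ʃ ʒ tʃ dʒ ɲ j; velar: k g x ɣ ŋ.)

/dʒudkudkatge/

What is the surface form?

[dʒugkugkakge]

/d/ before /k/ (velar) → [g]
/d/ before /k/ (velar) → [g]
/t/ before /g/ (velar) → [k]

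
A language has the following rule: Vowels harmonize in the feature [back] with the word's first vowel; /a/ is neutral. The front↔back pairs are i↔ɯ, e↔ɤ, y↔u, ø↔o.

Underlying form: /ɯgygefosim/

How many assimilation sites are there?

/y/ harmonizes with /ɯ/ ([+back]) → [u]
/e/ harmonizes with /ɯ/ ([+back]) → [ɤ]
/i/ harmonizes with /ɯ/ ([+back]) → [ɯ]
3 segments change.

3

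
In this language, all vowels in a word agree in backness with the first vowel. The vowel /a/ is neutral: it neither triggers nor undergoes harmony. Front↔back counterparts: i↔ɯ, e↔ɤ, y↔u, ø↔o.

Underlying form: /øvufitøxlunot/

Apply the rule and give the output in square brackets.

/u/ harmonizes with /ø/ ([-back]) → [y]
/u/ harmonizes with /ø/ ([-back]) → [y]
/o/ harmonizes with /ø/ ([-back]) → [ø]

[øvyfitøxlynøt]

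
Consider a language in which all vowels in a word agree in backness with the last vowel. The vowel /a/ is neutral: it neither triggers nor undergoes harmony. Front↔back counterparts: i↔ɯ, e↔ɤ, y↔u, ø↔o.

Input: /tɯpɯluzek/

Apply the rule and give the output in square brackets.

[tipilyzek]

/ɯ/ harmonizes with /e/ ([-back]) → [i]
/ɯ/ harmonizes with /e/ ([-back]) → [i]
/u/ harmonizes with /e/ ([-back]) → [y]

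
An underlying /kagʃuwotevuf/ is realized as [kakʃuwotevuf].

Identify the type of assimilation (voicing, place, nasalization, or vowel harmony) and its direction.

voicing assimilation, regressive

/g/→[k].
Each target copies a feature from the following segment, so the direction is regressive.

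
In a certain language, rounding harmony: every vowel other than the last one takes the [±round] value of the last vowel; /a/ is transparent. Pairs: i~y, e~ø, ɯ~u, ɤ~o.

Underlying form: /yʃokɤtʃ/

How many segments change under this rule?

2

/y/ harmonizes with /ɤ/ ([-round]) → [i]
/o/ harmonizes with /ɤ/ ([-round]) → [ɤ]
2 segments change.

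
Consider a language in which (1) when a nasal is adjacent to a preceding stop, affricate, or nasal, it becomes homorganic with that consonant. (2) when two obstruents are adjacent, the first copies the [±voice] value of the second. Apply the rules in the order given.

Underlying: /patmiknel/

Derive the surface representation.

Rule 1: /m/ after /t/ (alveolar) → [n]
Rule 1: /n/ after /k/ (velar) → [ŋ]
After rule 1: patnikŋel
Rule 2: no segment meets the rule's conditions; no change.

[patnikŋel]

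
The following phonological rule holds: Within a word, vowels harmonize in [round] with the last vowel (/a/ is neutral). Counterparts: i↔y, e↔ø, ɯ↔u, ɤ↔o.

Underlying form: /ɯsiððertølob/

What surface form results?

/ɯ/ harmonizes with /o/ ([+round]) → [u]
/i/ harmonizes with /o/ ([+round]) → [y]
/e/ harmonizes with /o/ ([+round]) → [ø]

[usyððørtølob]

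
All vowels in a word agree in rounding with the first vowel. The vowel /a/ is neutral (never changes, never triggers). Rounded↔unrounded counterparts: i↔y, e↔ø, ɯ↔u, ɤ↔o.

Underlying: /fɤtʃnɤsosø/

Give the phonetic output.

[fɤtʃnɤsɤse]

/o/ harmonizes with /ɤ/ ([-round]) → [ɤ]
/ø/ harmonizes with /ɤ/ ([-round]) → [e]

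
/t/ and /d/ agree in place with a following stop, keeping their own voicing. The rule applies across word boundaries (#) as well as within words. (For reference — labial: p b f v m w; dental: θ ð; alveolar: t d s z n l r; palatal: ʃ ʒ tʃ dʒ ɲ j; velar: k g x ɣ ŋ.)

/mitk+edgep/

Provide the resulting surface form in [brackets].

[mikk+eggep]

/t/ before /k/ (velar) → [k]
/d/ before /g/ (velar) → [g]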